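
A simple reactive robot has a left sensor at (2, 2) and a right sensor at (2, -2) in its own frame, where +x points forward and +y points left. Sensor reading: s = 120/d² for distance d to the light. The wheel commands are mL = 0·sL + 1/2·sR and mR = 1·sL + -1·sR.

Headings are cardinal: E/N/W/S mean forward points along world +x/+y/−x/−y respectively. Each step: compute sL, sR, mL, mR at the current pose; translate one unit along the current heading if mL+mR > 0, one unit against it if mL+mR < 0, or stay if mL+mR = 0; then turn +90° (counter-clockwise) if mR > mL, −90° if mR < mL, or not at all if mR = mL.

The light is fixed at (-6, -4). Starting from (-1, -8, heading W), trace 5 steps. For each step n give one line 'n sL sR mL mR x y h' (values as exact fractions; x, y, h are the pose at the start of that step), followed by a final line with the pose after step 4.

0 8/3 120/13 60/13 -256/39 -1 -8 W
1 6 30/17 15/17 72/17 0 -8 N
2 120/41 120/17 60/17 -2880/697 0 -7 W
3 60/13 60/41 30/41 1680/533 1 -7 N
4 120/41 24/5 12/5 -384/205 1 -6 W
final 0 -6 N

n=0: pose=(-1,-8,W); sL=8/3, sR=120/13; mL=60/13, mR=-256/39; mL+mR=-76/39 → advance -1; mR−mL=-436/39 → turn -1·90°
n=1: pose=(0,-8,N); sL=6, sR=30/17; mL=15/17, mR=72/17; mL+mR=87/17 → advance +1; mR−mL=57/17 → turn +1·90°
n=2: pose=(0,-7,W); sL=120/41, sR=120/17; mL=60/17, mR=-2880/697; mL+mR=-420/697 → advance -1; mR−mL=-5340/697 → turn -1·90°
n=3: pose=(1,-7,N); sL=60/13, sR=60/41; mL=30/41, mR=1680/533; mL+mR=2070/533 → advance +1; mR−mL=1290/533 → turn +1·90°
n=4: pose=(1,-6,W); sL=120/41, sR=24/5; mL=12/5, mR=-384/205; mL+mR=108/205 → advance +1; mR−mL=-876/205 → turn -1·90°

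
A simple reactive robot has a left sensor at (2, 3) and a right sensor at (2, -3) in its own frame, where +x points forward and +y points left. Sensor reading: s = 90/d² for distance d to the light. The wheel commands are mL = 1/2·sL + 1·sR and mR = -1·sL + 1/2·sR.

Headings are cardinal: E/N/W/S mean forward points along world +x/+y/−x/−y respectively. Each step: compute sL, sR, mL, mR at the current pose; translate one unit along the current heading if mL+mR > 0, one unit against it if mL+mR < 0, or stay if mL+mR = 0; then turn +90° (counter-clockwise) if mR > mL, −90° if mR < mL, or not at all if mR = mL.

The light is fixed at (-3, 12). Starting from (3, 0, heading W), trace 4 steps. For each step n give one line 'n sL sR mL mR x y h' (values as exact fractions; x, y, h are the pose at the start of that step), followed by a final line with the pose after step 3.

0 90/241 90/97 26055/23377 2115/23377 3 0 W
1 45/52 45/82 4185/4264 -315/533 2 0 N
2 90/113 18/49 4239/5537 -3393/5537 2 1 E
3 9/25 45/89 3051/4450 -477/4450 3 1 S
final 3 0 W

n=0: pose=(3,0,W); sL=90/241, sR=90/97; mL=26055/23377, mR=2115/23377; mL+mR=28170/23377 → advance +1; mR−mL=-23940/23377 → turn -1·90°
n=1: pose=(2,0,N); sL=45/52, sR=45/82; mL=4185/4264, mR=-315/533; mL+mR=1665/4264 → advance +1; mR−mL=-6705/4264 → turn -1·90°
n=2: pose=(2,1,E); sL=90/113, sR=18/49; mL=4239/5537, mR=-3393/5537; mL+mR=846/5537 → advance +1; mR−mL=-7632/5537 → turn -1·90°
n=3: pose=(3,1,S); sL=9/25, sR=45/89; mL=3051/4450, mR=-477/4450; mL+mR=1287/2225 → advance +1; mR−mL=-1764/2225 → turn -1·90°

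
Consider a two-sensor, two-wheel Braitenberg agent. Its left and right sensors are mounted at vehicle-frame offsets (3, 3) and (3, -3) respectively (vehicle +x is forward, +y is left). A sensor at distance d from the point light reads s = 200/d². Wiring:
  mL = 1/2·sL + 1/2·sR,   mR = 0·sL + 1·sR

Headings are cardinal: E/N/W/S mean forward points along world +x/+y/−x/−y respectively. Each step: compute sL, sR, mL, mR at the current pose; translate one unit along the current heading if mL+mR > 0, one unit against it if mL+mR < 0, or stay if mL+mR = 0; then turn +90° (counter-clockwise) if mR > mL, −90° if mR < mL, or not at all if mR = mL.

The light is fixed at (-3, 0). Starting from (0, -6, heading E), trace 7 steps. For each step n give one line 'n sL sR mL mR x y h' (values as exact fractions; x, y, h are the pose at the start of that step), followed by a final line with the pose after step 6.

n=0: pose=(0,-6,E); sL=40/9, sR=200/117; mL=40/13, mR=200/117; mL+mR=560/117 → advance +1; mR−mL=-160/117 → turn -1·90°
n=1: pose=(1,-6,S); sL=20/13, sR=100/41; mL=1060/533, mR=100/41; mL+mR=2360/533 → advance +1; mR−mL=240/533 → turn +1·90°
n=2: pose=(1,-7,E); sL=40/13, sR=200/149; mL=4280/1937, mR=200/149; mL+mR=6880/1937 → advance +1; mR−mL=-1680/1937 → turn -1·90°
n=3: pose=(2,-7,S); sL=50/41, sR=25/13; mL=1675/1066, mR=25/13; mL+mR=3725/1066 → advance +1; mR−mL=375/1066 → turn +1·90°
n=4: pose=(2,-8,E); sL=200/89, sR=40/37; mL=5480/3293, mR=40/37; mL+mR=9040/3293 → advance +1; mR−mL=-1920/3293 → turn -1·90°
n=5: pose=(3,-8,S); sL=100/101, sR=20/13; mL=1660/1313, mR=20/13; mL+mR=3680/1313 → advance +1; mR−mL=360/1313 → turn +1·90°
n=6: pose=(3,-9,E); sL=200/117, sR=8/9; mL=152/117, mR=8/9; mL+mR=256/117 → advance +1; mR−mL=-16/39 → turn -1·90°

0 40/9 200/117 40/13 200/117 0 -6 E
1 20/13 100/41 1060/533 100/41 1 -6 S
2 40/13 200/149 4280/1937 200/149 1 -7 E
3 50/41 25/13 1675/1066 25/13 2 -7 S
4 200/89 40/37 5480/3293 40/37 2 -8 E
5 100/101 20/13 1660/1313 20/13 3 -8 S
6 200/117 8/9 152/117 8/9 3 -9 E
final 4 -9 S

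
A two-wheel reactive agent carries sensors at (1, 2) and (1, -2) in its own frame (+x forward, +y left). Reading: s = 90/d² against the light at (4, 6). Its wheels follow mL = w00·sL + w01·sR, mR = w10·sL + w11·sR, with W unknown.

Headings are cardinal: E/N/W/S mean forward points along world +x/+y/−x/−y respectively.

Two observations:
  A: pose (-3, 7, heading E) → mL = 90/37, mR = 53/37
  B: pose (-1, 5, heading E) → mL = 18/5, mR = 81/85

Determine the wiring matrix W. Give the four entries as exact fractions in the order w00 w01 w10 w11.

0 1 -1/2 1

obs A: pose=(-3,7,E) → sL=2, sR=90/37, mL=90/37, mR=53/37
obs B: pose=(-1,5,E) → sL=90/17, sR=18/5, mL=18/5, mR=81/85
sensor matrix S = [[2, 90/37], [90/17, 18/5]]; det S = -17856/3145
solve [mL_A; mL_B] = S·[w00; w01] and [mR_A; mR_B] = S·[w10; w11]:
  w00 = 0, w01 = 1, w10 = -1/2, w11 = 1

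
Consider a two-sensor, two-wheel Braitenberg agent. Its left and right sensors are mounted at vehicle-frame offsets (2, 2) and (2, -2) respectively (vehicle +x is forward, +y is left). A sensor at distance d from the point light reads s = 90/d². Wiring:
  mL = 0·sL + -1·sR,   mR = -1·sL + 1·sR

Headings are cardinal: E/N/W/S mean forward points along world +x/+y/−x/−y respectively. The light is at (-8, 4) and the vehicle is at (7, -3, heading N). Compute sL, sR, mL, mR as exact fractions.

left sensor world pos  = (5, -1); dL² = 194
right sensor world pos = (9, -1); dR² = 314
sL = 90/194 = 45/97
sR = 90/314 = 45/157
mL = 0·sL + -1·sR = -45/157
mR = -1·sL + 1·sR = -2700/15229

45/97 45/157 -45/157 -2700/15229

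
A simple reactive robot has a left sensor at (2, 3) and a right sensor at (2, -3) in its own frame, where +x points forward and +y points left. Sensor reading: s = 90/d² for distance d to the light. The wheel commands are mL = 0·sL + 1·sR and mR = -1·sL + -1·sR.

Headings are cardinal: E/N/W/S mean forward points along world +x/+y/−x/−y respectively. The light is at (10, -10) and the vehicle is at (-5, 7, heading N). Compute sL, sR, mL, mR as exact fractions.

18/137 18/101 18/101 -4284/13837

left sensor world pos  = (-8, 9); dL² = 685
right sensor world pos = (-2, 9); dR² = 505
sL = 90/685 = 18/137
sR = 90/505 = 18/101
mL = 0·sL + 1·sR = 18/101
mR = -1·sL + -1·sR = -4284/13837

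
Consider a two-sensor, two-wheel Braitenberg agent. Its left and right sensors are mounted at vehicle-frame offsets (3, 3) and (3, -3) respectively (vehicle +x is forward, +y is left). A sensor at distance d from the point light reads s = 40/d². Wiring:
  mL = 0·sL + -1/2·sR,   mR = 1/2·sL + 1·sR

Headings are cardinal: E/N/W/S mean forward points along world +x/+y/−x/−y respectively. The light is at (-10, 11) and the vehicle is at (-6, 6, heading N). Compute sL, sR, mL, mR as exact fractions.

8 40/53 -20/53 252/53

left sensor world pos  = (-9, 9); dL² = 5
right sensor world pos = (-3, 9); dR² = 53
sL = 40/5 = 8
sR = 40/53 = 40/53
mL = 0·sL + -1/2·sR = -20/53
mR = 1/2·sL + 1·sR = 252/53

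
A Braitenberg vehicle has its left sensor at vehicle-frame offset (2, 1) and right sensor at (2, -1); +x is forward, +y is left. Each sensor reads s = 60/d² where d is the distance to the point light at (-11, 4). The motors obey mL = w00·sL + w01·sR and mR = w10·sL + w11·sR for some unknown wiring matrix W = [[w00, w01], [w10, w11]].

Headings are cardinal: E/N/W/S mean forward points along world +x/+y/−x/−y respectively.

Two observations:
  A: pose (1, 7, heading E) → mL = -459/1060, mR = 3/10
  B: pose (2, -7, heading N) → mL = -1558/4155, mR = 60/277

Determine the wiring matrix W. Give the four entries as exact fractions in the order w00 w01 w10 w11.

-1 -1/2 0 1

obs A: pose=(1,7,E) → sL=15/53, sR=3/10, mL=-459/1060, mR=3/10
obs B: pose=(2,-7,N) → sL=4/15, sR=60/277, mL=-1558/4155, mR=60/277
sensor matrix S = [[15/53, 3/10], [4/15, 60/277]]; det S = -6862/367025
solve [mL_A; mL_B] = S·[w00; w01] and [mR_A; mR_B] = S·[w10; w11]:
  w00 = -1, w01 = -1/2, w10 = 0, w11 = 1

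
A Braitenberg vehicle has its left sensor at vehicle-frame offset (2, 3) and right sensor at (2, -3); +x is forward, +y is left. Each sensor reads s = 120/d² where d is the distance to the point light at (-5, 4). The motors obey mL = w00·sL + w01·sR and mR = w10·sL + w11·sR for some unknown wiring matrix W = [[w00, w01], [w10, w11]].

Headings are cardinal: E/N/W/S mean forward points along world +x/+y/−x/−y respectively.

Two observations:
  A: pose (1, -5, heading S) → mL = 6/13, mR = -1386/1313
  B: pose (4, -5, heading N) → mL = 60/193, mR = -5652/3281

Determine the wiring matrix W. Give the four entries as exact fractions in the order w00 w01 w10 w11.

0 1/2 -1 -1/2

obs A: pose=(1,-5,S) → sL=60/101, sR=12/13, mL=6/13, mR=-1386/1313
obs B: pose=(4,-5,N) → sL=24/17, sR=120/193, mL=60/193, mR=-5652/3281
sensor matrix S = [[60/101, 12/13], [24/17, 120/193]]; det S = -4022784/4307953
solve [mL_A; mL_B] = S·[w00; w01] and [mR_A; mR_B] = S·[w10; w11]:
  w00 = 0, w01 = 1/2, w10 = -1, w11 = -1/2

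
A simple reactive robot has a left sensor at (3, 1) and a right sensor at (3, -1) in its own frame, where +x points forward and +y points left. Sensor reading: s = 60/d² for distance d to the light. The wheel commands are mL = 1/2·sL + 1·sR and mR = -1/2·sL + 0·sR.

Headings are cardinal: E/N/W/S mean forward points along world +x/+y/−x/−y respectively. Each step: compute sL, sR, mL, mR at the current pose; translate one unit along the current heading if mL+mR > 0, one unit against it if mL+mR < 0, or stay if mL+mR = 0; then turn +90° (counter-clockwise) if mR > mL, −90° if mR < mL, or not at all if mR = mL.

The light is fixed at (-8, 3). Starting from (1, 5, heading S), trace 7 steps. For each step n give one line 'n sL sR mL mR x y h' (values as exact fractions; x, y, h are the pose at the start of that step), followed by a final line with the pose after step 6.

n=0: pose=(1,5,S); sL=60/101, sR=12/13; mL=1602/1313, mR=-30/101; mL+mR=12/13 → advance +1; mR−mL=-1992/1313 → turn -1·90°
n=1: pose=(1,4,W); sL=5/3, sR=3/2; mL=7/3, mR=-5/6; mL+mR=3/2 → advance +1; mR−mL=-19/6 → turn -1·90°
n=2: pose=(0,4,N); sL=12/13, sR=60/97; mL=1362/1261, mR=-6/13; mL+mR=60/97 → advance +1; mR−mL=-1944/1261 → turn -1·90°
n=3: pose=(0,5,E); sL=6/13, sR=30/61; mL=573/793, mR=-3/13; mL+mR=30/61 → advance +1; mR−mL=-756/793 → turn -1·90°
n=4: pose=(1,5,S); sL=60/101, sR=12/13; mL=1602/1313, mR=-30/101; mL+mR=12/13 → advance +1; mR−mL=-1992/1313 → turn -1·90°
n=5: pose=(1,4,W); sL=5/3, sR=3/2; mL=7/3, mR=-5/6; mL+mR=3/2 → advance +1; mR−mL=-19/6 → turn -1·90°
n=6: pose=(0,4,N); sL=12/13, sR=60/97; mL=1362/1261, mR=-6/13; mL+mR=60/97 → advance +1; mR−mL=-1944/1261 → turn -1·90°

0 60/101 12/13 1602/1313 -30/101 1 5 S
1 5/3 3/2 7/3 -5/6 1 4 W
2 12/13 60/97 1362/1261 -6/13 0 4 N
3 6/13 30/61 573/793 -3/13 0 5 E
4 60/101 12/13 1602/1313 -30/101 1 5 S
5 5/3 3/2 7/3 -5/6 1 4 W
6 12/13 60/97 1362/1261 -6/13 0 4 N
final 0 5 E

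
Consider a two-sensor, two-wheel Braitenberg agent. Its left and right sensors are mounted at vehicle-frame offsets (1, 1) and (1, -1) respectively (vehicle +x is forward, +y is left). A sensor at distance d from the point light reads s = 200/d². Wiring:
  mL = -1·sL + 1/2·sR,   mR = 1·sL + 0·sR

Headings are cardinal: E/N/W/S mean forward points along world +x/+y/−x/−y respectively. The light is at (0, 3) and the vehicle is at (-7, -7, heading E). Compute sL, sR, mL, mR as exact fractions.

200/117 200/157 -19700/18369 200/117

left sensor world pos  = (-6, -6); dL² = 117
right sensor world pos = (-6, -8); dR² = 157
sL = 200/117 = 200/117
sR = 200/157 = 200/157
mL = -1·sL + 1/2·sR = -19700/18369
mR = 1·sL + 0·sR = 200/117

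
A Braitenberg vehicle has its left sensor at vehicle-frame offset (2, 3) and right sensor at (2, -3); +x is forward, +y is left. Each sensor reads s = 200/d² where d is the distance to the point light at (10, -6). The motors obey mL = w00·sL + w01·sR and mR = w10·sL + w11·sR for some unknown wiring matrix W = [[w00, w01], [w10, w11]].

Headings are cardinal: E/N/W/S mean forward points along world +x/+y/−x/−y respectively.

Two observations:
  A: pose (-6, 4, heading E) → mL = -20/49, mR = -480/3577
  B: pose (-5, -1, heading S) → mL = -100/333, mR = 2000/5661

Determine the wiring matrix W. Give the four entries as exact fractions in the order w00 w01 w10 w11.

obs A: pose=(-6,4,E) → sL=40/73, sR=40/49, mL=-20/49, mR=-480/3577
obs B: pose=(-5,-1,S) → sL=200/153, sR=200/333, mL=-100/333, mR=2000/5661
sensor matrix S = [[40/73, 40/49], [200/153, 200/333]]; det S = -14944000/20249397
solve [mL_A; mL_B] = S·[w00; w01] and [mR_A; mR_B] = S·[w10; w11]:
  w00 = 0, w01 = -1/2, w10 = 1/2, w11 = -1/2

0 -1/2 1/2 -1/2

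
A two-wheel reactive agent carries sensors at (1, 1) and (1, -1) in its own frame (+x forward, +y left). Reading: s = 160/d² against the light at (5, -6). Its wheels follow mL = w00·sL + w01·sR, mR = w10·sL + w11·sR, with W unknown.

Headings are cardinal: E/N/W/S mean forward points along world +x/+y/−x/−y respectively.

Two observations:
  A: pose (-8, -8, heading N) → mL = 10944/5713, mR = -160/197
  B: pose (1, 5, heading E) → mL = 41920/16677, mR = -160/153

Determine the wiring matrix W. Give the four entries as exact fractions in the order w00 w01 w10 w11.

obs A: pose=(-8,-8,N) → sL=160/197, sR=32/29, mL=10944/5713, mR=-160/197
obs B: pose=(1,5,E) → sL=160/153, sR=160/109, mL=41920/16677, mR=-160/153
sensor matrix S = [[160/197, 32/29], [160/153, 160/109]]; det S = 3645440/95275701
solve [mL_A; mL_B] = S·[w00; w01] and [mR_A; mR_B] = S·[w10; w11]:
  w00 = 1, w01 = 1, w10 = -1, w11 = 0

1 1 -1 0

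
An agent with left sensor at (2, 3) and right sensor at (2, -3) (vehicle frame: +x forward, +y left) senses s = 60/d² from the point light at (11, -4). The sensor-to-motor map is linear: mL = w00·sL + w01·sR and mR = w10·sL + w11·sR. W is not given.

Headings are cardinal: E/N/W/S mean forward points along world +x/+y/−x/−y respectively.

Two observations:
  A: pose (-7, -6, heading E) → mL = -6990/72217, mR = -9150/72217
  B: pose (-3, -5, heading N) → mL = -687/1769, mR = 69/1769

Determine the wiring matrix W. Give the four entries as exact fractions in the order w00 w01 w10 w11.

obs A: pose=(-7,-6,E) → sL=60/257, sR=60/281, mL=-6990/72217, mR=-9150/72217
obs B: pose=(-3,-5,N) → sL=6/29, sR=30/61, mL=-687/1769, mR=69/1769
sensor matrix S = [[60/257, 60/281], [6/29, 30/61]]; det S = 9024480/127751873
solve [mL_A; mL_B] = S·[w00; w01] and [mR_A; mR_B] = S·[w10; w11]:
  w00 = 1/2, w01 = -1, w10 = -1, w11 = 1/2

1/2 -1 -1 1/2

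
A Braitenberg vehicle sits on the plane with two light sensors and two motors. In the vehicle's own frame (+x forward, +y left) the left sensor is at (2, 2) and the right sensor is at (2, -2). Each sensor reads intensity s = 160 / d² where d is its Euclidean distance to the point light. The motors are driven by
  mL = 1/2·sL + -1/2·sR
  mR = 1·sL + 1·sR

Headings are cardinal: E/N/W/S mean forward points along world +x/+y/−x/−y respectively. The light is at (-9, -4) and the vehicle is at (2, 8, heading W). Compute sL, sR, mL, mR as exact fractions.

160/181 160/277 7680/50137 73280/50137

left sensor world pos  = (0, 6); dL² = 181
right sensor world pos = (0, 10); dR² = 277
sL = 160/181 = 160/181
sR = 160/277 = 160/277
mL = 1/2·sL + -1/2·sR = 7680/50137
mR = 1·sL + 1·sR = 73280/50137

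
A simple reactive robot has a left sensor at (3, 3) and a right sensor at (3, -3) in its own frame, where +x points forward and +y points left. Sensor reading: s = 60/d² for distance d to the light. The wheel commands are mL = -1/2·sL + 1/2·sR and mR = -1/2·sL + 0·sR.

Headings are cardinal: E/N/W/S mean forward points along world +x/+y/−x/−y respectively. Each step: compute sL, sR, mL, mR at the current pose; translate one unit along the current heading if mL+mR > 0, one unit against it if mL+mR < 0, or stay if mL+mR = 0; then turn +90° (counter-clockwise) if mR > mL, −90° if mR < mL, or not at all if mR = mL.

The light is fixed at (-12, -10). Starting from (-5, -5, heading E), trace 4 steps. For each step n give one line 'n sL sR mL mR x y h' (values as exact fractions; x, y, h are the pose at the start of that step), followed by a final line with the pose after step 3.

0 15/41 15/26 225/2132 -15/82 -5 -5 E
1 12/17 60/13 432/221 -6/17 -6 -5 S
2 6 30/29 -72/29 -3 -6 -6 W
3 12/13 60/149 -504/1937 -6/13 -5 -6 N
final -5 -7 E

n=0: pose=(-5,-5,E); sL=15/41, sR=15/26; mL=225/2132, mR=-15/82; mL+mR=-165/2132 → advance -1; mR−mL=-15/52 → turn -1·90°
n=1: pose=(-6,-5,S); sL=12/17, sR=60/13; mL=432/221, mR=-6/17; mL+mR=354/221 → advance +1; mR−mL=-30/13 → turn -1·90°
n=2: pose=(-6,-6,W); sL=6, sR=30/29; mL=-72/29, mR=-3; mL+mR=-159/29 → advance -1; mR−mL=-15/29 → turn -1·90°
n=3: pose=(-5,-6,N); sL=12/13, sR=60/149; mL=-504/1937, mR=-6/13; mL+mR=-1398/1937 → advance -1; mR−mL=-30/149 → turn -1·90°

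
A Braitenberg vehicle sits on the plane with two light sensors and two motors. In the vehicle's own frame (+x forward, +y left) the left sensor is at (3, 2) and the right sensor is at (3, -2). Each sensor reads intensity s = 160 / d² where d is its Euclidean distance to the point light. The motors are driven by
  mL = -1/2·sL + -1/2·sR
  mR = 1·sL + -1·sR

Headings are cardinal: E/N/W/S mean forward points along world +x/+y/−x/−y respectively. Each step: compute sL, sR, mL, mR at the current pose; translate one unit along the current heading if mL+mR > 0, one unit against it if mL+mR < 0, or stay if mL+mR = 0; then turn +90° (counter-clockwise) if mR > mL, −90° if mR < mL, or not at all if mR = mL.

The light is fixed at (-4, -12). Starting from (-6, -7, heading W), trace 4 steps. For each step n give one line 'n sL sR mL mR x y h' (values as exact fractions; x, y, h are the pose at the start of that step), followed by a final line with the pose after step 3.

0 80/17 80/37 -2160/629 1600/629 -6 -7 W
1 32 160/13 -288/13 256/13 -5 -7 S
2 40/17 8 -88/17 -96/17 -5 -6 E
3 160/9 32/5 -544/45 512/45 -6 -6 S
final -6 -5 E

n=0: pose=(-6,-7,W); sL=80/17, sR=80/37; mL=-2160/629, mR=1600/629; mL+mR=-560/629 → advance -1; mR−mL=3760/629 → turn +1·90°
n=1: pose=(-5,-7,S); sL=32, sR=160/13; mL=-288/13, mR=256/13; mL+mR=-32/13 → advance -1; mR−mL=544/13 → turn +1·90°
n=2: pose=(-5,-6,E); sL=40/17, sR=8; mL=-88/17, mR=-96/17; mL+mR=-184/17 → advance -1; mR−mL=-8/17 → turn -1·90°
n=3: pose=(-6,-6,S); sL=160/9, sR=32/5; mL=-544/45, mR=512/45; mL+mR=-32/45 → advance -1; mR−mL=352/15 → turn +1·90°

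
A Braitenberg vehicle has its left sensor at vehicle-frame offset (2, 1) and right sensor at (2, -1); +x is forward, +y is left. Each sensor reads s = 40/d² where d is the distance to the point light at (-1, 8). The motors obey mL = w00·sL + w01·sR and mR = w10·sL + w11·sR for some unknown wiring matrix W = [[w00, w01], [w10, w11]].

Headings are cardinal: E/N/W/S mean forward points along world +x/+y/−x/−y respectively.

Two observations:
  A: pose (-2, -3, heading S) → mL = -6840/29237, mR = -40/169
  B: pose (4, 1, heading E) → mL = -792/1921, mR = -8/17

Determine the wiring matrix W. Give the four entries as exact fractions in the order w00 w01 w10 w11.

obs A: pose=(-2,-3,S) → sL=40/169, sR=40/173, mL=-6840/29237, mR=-40/169
obs B: pose=(4,1,E) → sL=8/17, sR=40/113, mL=-792/1921, mR=-8/17
sensor matrix S = [[40/169, 40/173], [8/17, 40/113]]; det S = -1405440/56164277
solve [mL_A; mL_B] = S·[w00; w01] and [mR_A; mR_B] = S·[w10; w11]:
  w00 = -1/2, w01 = -1/2, w10 = -1, w11 = 0

-1/2 -1/2 -1 0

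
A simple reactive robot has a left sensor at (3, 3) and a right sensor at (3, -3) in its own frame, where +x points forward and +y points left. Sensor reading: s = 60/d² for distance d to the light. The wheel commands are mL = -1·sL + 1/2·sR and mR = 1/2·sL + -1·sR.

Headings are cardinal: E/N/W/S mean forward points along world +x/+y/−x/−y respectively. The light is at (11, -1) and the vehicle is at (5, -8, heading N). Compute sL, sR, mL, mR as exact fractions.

left sensor world pos  = (2, -5); dL² = 97
right sensor world pos = (8, -5); dR² = 25
sL = 60/97 = 60/97
sR = 60/25 = 12/5
mL = -1·sL + 1/2·sR = 282/485
mR = 1/2·sL + -1·sR = -1014/485

60/97 12/5 282/485 -1014/485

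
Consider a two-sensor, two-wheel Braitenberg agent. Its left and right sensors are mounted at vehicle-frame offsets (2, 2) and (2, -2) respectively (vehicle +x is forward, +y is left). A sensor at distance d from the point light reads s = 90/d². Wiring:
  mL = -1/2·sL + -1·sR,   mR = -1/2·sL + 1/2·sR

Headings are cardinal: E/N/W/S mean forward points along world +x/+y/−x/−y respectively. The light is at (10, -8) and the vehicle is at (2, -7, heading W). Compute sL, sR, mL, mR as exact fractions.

left sensor world pos  = (0, -9); dL² = 101
right sensor world pos = (0, -5); dR² = 109
sL = 90/101 = 90/101
sR = 90/109 = 90/109
mL = -1/2·sL + -1·sR = -13995/11009
mR = -1/2·sL + 1/2·sR = -360/11009

90/101 90/109 -13995/11009 -360/11009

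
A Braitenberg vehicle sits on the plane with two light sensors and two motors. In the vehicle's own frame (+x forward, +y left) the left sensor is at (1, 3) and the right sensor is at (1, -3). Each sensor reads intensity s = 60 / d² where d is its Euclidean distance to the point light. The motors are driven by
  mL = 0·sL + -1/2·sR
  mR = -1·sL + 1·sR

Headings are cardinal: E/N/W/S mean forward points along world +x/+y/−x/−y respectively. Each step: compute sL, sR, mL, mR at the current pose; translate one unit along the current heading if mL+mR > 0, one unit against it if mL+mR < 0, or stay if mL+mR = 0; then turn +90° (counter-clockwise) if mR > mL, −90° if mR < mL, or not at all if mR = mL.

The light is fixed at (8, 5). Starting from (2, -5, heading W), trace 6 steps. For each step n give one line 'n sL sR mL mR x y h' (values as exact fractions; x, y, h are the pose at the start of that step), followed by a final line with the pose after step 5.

0 30/109 30/49 -15/49 1800/5341 2 -5 W
1 60/137 60/221 -30/221 -5040/30277 1 -5 S
2 15/52 3/5 -3/10 81/260 1 -4 W
3 12/25 60/221 -30/221 -1152/5525 0 -4 S
4 30/101 30/53 -15/53 1440/5353 0 -3 W
5 60/97 60/181 -30/181 -5040/17557 1 -3 S
final 1 -2 W

n=0: pose=(2,-5,W); sL=30/109, sR=30/49; mL=-15/49, mR=1800/5341; mL+mR=165/5341 → advance +1; mR−mL=3435/5341 → turn +1·90°
n=1: pose=(1,-5,S); sL=60/137, sR=60/221; mL=-30/221, mR=-5040/30277; mL+mR=-9150/30277 → advance -1; mR−mL=-930/30277 → turn -1·90°
n=2: pose=(1,-4,W); sL=15/52, sR=3/5; mL=-3/10, mR=81/260; mL+mR=3/260 → advance +1; mR−mL=159/260 → turn +1·90°
n=3: pose=(0,-4,S); sL=12/25, sR=60/221; mL=-30/221, mR=-1152/5525; mL+mR=-1902/5525 → advance -1; mR−mL=-402/5525 → turn -1·90°
n=4: pose=(0,-3,W); sL=30/101, sR=30/53; mL=-15/53, mR=1440/5353; mL+mR=-75/5353 → advance -1; mR−mL=2955/5353 → turn +1·90°
n=5: pose=(1,-3,S); sL=60/97, sR=60/181; mL=-30/181, mR=-5040/17557; mL+mR=-7950/17557 → advance -1; mR−mL=-2130/17557 → turn -1·90°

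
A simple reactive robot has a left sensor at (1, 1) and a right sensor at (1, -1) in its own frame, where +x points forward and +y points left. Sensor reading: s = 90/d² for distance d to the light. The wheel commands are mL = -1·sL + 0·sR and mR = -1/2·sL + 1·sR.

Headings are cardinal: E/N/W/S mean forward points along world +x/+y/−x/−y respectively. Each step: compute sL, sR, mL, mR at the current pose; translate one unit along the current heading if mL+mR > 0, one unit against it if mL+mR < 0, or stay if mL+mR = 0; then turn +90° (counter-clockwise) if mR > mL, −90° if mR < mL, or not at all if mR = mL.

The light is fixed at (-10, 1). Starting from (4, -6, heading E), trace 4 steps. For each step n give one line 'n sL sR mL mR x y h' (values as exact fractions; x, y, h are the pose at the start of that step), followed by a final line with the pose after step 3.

0 10/29 90/289 -10/29 1165/8381 4 -6 E
1 1/2 45/116 -1/2 4/29 3 -6 N
2 2/5 90/193 -2/5 257/965 3 -7 W
3 5/17 9/25 -5/17 181/850 4 -7 S
final 4 -6 E

n=0: pose=(4,-6,E); sL=10/29, sR=90/289; mL=-10/29, mR=1165/8381; mL+mR=-1725/8381 → advance -1; mR−mL=4055/8381 → turn +1·90°
n=1: pose=(3,-6,N); sL=1/2, sR=45/116; mL=-1/2, mR=4/29; mL+mR=-21/58 → advance -1; mR−mL=37/58 → turn +1·90°
n=2: pose=(3,-7,W); sL=2/5, sR=90/193; mL=-2/5, mR=257/965; mL+mR=-129/965 → advance -1; mR−mL=643/965 → turn +1·90°
n=3: pose=(4,-7,S); sL=5/17, sR=9/25; mL=-5/17, mR=181/850; mL+mR=-69/850 → advance -1; mR−mL=431/850 → turn +1·90°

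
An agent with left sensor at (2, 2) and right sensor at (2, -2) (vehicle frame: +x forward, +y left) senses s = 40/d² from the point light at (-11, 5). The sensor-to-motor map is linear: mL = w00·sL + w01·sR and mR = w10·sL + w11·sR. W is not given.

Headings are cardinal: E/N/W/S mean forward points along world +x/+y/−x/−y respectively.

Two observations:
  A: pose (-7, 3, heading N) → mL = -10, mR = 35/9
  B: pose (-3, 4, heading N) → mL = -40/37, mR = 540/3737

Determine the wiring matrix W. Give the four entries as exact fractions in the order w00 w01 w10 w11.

obs A: pose=(-7,3,N) → sL=10, sR=10/9, mL=-10, mR=35/9
obs B: pose=(-3,4,N) → sL=40/37, sR=40/101, mL=-40/37, mR=540/3737
sensor matrix S = [[10, 10/9], [40/37, 40/101]]; det S = 92800/33633
solve [mL_A; mL_B] = S·[w00; w01] and [mR_A; mR_B] = S·[w10; w11]:
  w00 = -1, w01 = 0, w10 = 1/2, w11 = -1

-1 0 1/2 -1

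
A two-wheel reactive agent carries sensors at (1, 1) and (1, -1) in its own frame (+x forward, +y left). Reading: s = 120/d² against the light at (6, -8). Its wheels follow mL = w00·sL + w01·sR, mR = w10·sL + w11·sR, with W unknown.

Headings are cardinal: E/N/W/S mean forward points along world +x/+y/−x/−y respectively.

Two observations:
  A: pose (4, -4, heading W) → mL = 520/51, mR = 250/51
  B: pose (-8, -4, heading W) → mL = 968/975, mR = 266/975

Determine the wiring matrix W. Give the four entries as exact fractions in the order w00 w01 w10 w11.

1 1 1 -1/2

obs A: pose=(4,-4,W) → sL=20/3, sR=60/17, mL=520/51, mR=250/51
obs B: pose=(-8,-4,W) → sL=20/39, sR=12/25, mL=968/975, mR=266/975
sensor matrix S = [[20/3, 60/17], [20/39, 12/25]]; det S = 1536/1105
solve [mL_A; mL_B] = S·[w00; w01] and [mR_A; mR_B] = S·[w10; w11]:
  w00 = 1, w01 = 1, w10 = 1, w11 = -1/2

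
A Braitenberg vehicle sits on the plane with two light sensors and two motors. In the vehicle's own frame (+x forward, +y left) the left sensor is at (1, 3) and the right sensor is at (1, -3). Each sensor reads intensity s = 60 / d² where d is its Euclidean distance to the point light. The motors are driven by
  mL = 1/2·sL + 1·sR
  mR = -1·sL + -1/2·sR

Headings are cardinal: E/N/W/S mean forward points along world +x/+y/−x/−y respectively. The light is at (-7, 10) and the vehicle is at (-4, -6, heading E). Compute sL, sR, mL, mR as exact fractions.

left sensor world pos  = (-3, -3); dL² = 185
right sensor world pos = (-3, -9); dR² = 377
sL = 60/185 = 12/37
sR = 60/377 = 60/377
mL = 1/2·sL + 1·sR = 4482/13949
mR = -1·sL + -1/2·sR = -5634/13949

12/37 60/377 4482/13949 -5634/13949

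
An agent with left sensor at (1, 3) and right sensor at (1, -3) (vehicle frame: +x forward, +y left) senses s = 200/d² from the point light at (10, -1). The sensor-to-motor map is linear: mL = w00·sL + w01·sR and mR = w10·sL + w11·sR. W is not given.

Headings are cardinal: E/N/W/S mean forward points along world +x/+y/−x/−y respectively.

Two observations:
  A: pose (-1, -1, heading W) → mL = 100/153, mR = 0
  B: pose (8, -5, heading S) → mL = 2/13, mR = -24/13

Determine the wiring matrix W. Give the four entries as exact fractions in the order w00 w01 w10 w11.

obs A: pose=(-1,-1,W) → sL=200/153, sR=200/153, mL=100/153, mR=0
obs B: pose=(8,-5,S) → sL=100/13, sR=4, mL=2/13, mR=-24/13
sensor matrix S = [[200/153, 200/153], [100/13, 4]]; det S = -3200/663
solve [mL_A; mL_B] = S·[w00; w01] and [mR_A; mR_B] = S·[w10; w11]:
  w00 = -1/2, w01 = 1, w10 = -1/2, w11 = 1/2

-1/2 1 -1/2 1/2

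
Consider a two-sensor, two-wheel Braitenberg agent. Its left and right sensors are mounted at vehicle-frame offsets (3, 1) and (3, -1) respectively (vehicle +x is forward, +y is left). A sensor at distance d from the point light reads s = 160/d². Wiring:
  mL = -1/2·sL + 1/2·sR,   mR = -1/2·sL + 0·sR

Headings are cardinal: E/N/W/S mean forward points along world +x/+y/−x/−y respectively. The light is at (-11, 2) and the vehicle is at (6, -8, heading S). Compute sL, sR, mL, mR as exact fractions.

160/493 32/85 64/2465 -80/493

left sensor world pos  = (7, -11); dL² = 493
right sensor world pos = (5, -11); dR² = 425
sL = 160/493 = 160/493
sR = 160/425 = 32/85
mL = -1/2·sL + 1/2·sR = 64/2465
mR = -1/2·sL + 0·sR = -80/493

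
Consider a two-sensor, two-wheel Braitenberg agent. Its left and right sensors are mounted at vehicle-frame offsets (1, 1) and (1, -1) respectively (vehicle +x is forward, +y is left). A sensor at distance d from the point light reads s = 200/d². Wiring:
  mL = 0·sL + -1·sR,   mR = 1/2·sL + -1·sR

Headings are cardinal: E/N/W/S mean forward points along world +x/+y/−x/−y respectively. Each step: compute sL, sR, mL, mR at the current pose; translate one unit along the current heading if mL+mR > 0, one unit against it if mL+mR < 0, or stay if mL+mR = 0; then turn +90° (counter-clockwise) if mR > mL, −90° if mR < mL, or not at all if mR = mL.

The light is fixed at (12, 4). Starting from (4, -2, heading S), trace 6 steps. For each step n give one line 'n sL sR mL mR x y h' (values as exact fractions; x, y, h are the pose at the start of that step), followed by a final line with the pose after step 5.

0 100/49 20/13 -20/13 -330/637 4 -2 S
1 40/13 40/17 -40/17 -180/221 4 -1 E
2 50/29 5/2 -5/2 -95/58 3 -1 N
3 200/149 8/5 -8/5 -692/745 3 -2 W
4 100/49 20/13 -20/13 -330/637 4 -2 S
5 40/13 40/17 -40/17 -180/221 4 -1 E
final 3 -1 N

n=0: pose=(4,-2,S); sL=100/49, sR=20/13; mL=-20/13, mR=-330/637; mL+mR=-1310/637 → advance -1; mR−mL=50/49 → turn +1·90°
n=1: pose=(4,-1,E); sL=40/13, sR=40/17; mL=-40/17, mR=-180/221; mL+mR=-700/221 → advance -1; mR−mL=20/13 → turn +1·90°
n=2: pose=(3,-1,N); sL=50/29, sR=5/2; mL=-5/2, mR=-95/58; mL+mR=-120/29 → advance -1; mR−mL=25/29 → turn +1·90°
n=3: pose=(3,-2,W); sL=200/149, sR=8/5; mL=-8/5, mR=-692/745; mL+mR=-1884/745 → advance -1; mR−mL=100/149 → turn +1·90°
n=4: pose=(4,-2,S); sL=100/49, sR=20/13; mL=-20/13, mR=-330/637; mL+mR=-1310/637 → advance -1; mR−mL=50/49 → turn +1·90°
n=5: pose=(4,-1,E); sL=40/13, sR=40/17; mL=-40/17, mR=-180/221; mL+mR=-700/221 → advance -1; mR−mL=20/13 → turn +1·90°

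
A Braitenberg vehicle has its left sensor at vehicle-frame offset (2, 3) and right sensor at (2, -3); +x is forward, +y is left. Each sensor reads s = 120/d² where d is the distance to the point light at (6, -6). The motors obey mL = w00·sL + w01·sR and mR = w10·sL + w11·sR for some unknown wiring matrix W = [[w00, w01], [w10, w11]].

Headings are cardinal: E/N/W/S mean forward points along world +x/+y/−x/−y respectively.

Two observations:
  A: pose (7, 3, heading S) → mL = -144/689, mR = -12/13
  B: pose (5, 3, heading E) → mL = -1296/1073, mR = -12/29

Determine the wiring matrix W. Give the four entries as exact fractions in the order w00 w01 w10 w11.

obs A: pose=(7,3,S) → sL=24/13, sR=120/53, mL=-144/689, mR=-12/13
obs B: pose=(5,3,E) → sL=24/29, sR=120/37, mL=-1296/1073, mR=-12/29
sensor matrix S = [[24/13, 120/53], [24/29, 120/37]]; det S = 3041280/739297
solve [mL_A; mL_B] = S·[w00; w01] and [mR_A; mR_B] = S·[w10; w11]:
  w00 = 1/2, w01 = -1/2, w10 = -1/2, w11 = 0

1/2 -1/2 -1/2 0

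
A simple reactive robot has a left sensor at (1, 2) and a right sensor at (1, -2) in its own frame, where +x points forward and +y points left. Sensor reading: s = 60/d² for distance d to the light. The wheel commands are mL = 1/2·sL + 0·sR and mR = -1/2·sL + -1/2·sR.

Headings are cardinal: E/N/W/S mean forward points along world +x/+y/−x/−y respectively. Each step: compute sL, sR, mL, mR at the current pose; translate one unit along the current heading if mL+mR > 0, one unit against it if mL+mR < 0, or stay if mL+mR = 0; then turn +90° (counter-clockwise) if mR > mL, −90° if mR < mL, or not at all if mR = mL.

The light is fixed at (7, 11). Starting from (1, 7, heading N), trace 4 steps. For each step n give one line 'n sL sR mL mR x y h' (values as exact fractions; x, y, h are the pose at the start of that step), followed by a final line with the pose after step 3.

0 60/73 12/5 30/73 -588/365 1 7 N
1 30/17 30/37 15/17 -810/629 1 6 E
2 60/61 20/39 30/61 -1780/2379 0 6 S
3 3/5 15/17 3/10 -63/85 0 7 W
final 1 7 N

n=0: pose=(1,7,N); sL=60/73, sR=12/5; mL=30/73, mR=-588/365; mL+mR=-6/5 → advance -1; mR−mL=-738/365 → turn -1·90°
n=1: pose=(1,6,E); sL=30/17, sR=30/37; mL=15/17, mR=-810/629; mL+mR=-15/37 → advance -1; mR−mL=-1365/629 → turn -1·90°
n=2: pose=(0,6,S); sL=60/61, sR=20/39; mL=30/61, mR=-1780/2379; mL+mR=-10/39 → advance -1; mR−mL=-2950/2379 → turn -1·90°
n=3: pose=(0,7,W); sL=3/5, sR=15/17; mL=3/10, mR=-63/85; mL+mR=-15/34 → advance -1; mR−mL=-177/170 → turn -1·90°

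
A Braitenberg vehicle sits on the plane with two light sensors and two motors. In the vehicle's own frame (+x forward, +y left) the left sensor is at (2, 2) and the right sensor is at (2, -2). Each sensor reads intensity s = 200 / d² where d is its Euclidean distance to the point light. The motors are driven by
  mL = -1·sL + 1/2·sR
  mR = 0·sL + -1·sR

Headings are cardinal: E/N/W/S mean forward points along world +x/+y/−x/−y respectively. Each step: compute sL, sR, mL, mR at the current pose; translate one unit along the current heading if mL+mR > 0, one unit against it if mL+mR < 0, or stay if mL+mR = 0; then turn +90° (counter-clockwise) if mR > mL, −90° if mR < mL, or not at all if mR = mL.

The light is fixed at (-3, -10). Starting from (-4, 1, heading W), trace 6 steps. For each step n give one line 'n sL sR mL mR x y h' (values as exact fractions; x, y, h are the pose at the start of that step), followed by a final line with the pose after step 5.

0 20/9 100/89 -1330/801 -100/89 -4 1 W
1 40/17 40/17 -20/17 -40/17 -3 1 S
2 25/13 1 -37/26 -1 -3 2 W
3 200/109 200/101 -9300/11009 -200/101 -2 2 S
4 100/61 100/113 -8250/6893 -100/113 -2 3 W
5 200/137 200/121 -10500/16577 -200/121 -1 3 S
final -1 4 W

n=0: pose=(-4,1,W); sL=20/9, sR=100/89; mL=-1330/801, mR=-100/89; mL+mR=-2230/801 → advance -1; mR−mL=430/801 → turn +1·90°
n=1: pose=(-3,1,S); sL=40/17, sR=40/17; mL=-20/17, mR=-40/17; mL+mR=-60/17 → advance -1; mR−mL=-20/17 → turn -1·90°
n=2: pose=(-3,2,W); sL=25/13, sR=1; mL=-37/26, mR=-1; mL+mR=-63/26 → advance -1; mR−mL=11/26 → turn +1·90°
n=3: pose=(-2,2,S); sL=200/109, sR=200/101; mL=-9300/11009, mR=-200/101; mL+mR=-31100/11009 → advance -1; mR−mL=-12500/11009 → turn -1·90°
n=4: pose=(-2,3,W); sL=100/61, sR=100/113; mL=-8250/6893, mR=-100/113; mL+mR=-14350/6893 → advance -1; mR−mL=2150/6893 → turn +1·90°
n=5: pose=(-1,3,S); sL=200/137, sR=200/121; mL=-10500/16577, mR=-200/121; mL+mR=-37900/16577 → advance -1; mR−mL=-16900/16577 → turn -1·90°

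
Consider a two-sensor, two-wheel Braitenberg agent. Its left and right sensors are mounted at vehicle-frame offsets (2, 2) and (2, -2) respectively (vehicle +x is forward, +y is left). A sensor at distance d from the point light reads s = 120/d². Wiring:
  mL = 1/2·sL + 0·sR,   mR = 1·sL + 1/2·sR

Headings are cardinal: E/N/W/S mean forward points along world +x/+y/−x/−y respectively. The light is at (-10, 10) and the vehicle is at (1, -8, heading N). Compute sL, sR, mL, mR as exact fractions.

120/337 24/85 60/337 14244/28645

left sensor world pos  = (-1, -6); dL² = 337
right sensor world pos = (3, -6); dR² = 425
sL = 120/337 = 120/337
sR = 120/425 = 24/85
mL = 1/2·sL + 0·sR = 60/337
mR = 1·sL + 1/2·sR = 14244/28645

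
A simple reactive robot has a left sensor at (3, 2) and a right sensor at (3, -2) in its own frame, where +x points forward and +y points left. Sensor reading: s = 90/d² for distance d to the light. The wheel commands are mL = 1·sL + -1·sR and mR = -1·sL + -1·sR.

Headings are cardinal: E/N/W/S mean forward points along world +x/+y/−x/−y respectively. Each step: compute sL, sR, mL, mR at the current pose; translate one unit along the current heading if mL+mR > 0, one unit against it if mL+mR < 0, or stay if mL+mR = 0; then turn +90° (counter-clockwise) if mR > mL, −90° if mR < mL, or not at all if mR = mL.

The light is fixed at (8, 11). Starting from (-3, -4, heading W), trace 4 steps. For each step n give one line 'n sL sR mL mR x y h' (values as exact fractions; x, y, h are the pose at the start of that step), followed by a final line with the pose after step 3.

0 18/97 18/73 -432/7081 -3060/7081 -3 -4 W
1 5/16 45/104 -25/208 -155/208 -2 -4 N
2 18/49 90/373 2304/18277 -11124/18277 -2 -5 E
3 45/221 9/53 396/11713 -4374/11713 -3 -5 S
final -3 -4 W

n=0: pose=(-3,-4,W); sL=18/97, sR=18/73; mL=-432/7081, mR=-3060/7081; mL+mR=-36/73 → advance -1; mR−mL=-36/97 → turn -1·90°
n=1: pose=(-2,-4,N); sL=5/16, sR=45/104; mL=-25/208, mR=-155/208; mL+mR=-45/52 → advance -1; mR−mL=-5/8 → turn -1·90°
n=2: pose=(-2,-5,E); sL=18/49, sR=90/373; mL=2304/18277, mR=-11124/18277; mL+mR=-180/373 → advance -1; mR−mL=-36/49 → turn -1·90°
n=3: pose=(-3,-5,S); sL=45/221, sR=9/53; mL=396/11713, mR=-4374/11713; mL+mR=-18/53 → advance -1; mR−mL=-90/221 → turn -1·90°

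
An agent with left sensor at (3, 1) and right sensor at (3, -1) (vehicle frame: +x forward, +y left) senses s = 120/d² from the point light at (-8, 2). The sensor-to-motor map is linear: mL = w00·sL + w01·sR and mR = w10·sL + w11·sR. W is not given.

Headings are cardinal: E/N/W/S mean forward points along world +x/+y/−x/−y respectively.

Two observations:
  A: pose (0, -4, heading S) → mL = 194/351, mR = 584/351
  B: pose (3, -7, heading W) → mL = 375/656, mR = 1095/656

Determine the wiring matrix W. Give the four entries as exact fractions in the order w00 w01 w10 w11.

-1/2 1 1 1

obs A: pose=(0,-4,S) → sL=20/27, sR=12/13, mL=194/351, mR=584/351
obs B: pose=(3,-7,W) → sL=30/41, sR=15/16, mL=375/656, mR=1095/656
sensor matrix S = [[20/27, 12/13], [30/41, 15/16]]; det S = 365/19188
solve [mL_A; mL_B] = S·[w00; w01] and [mR_A; mR_B] = S·[w10; w11]:
  w00 = -1/2, w01 = 1, w10 = 1, w11 = 1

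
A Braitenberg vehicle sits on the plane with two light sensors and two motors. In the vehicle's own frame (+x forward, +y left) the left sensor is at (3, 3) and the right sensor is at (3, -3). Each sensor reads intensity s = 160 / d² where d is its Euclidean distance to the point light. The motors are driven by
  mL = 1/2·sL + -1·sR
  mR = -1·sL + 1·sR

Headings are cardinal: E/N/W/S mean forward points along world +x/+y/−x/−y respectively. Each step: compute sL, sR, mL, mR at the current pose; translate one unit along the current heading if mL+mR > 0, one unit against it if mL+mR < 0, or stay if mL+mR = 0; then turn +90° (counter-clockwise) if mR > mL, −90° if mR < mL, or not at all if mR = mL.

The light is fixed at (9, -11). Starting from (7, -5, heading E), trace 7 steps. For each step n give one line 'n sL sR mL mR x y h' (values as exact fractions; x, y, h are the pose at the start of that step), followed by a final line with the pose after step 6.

n=0: pose=(7,-5,E); sL=80/41, sR=16; mL=-616/41, mR=576/41; mL+mR=-40/41 → advance -1; mR−mL=1192/41 → turn +1·90°
n=1: pose=(6,-5,N); sL=160/117, sR=160/81; mL=-1360/1053, mR=640/1053; mL+mR=-80/117 → advance -1; mR−mL=2000/1053 → turn +1·90°
n=2: pose=(6,-6,W); sL=4, sR=8/5; mL=2/5, mR=-12/5; mL+mR=-2 → advance -1; mR−mL=-14/5 → turn -1·90°
n=3: pose=(7,-6,N); sL=160/89, sR=32/13; mL=-1808/1157, mR=768/1157; mL+mR=-80/89 → advance -1; mR−mL=2576/1157 → turn +1·90°
n=4: pose=(7,-7,W); sL=80/13, sR=80/37; mL=440/481, mR=-1920/481; mL+mR=-40/13 → advance -1; mR−mL=-2360/481 → turn -1·90°
n=5: pose=(8,-7,N); sL=32/13, sR=160/53; mL=-1232/689, mR=384/689; mL+mR=-16/13 → advance -1; mR−mL=1616/689 → turn +1·90°
n=6: pose=(8,-8,W); sL=10, sR=40/13; mL=25/13, mR=-90/13; mL+mR=-5 → advance -1; mR−mL=-115/13 → turn -1·90°

0 80/41 16 -616/41 576/41 7 -5 E
1 160/117 160/81 -1360/1053 640/1053 6 -5 N
2 4 8/5 2/5 -12/5 6 -6 W
3 160/89 32/13 -1808/1157 768/1157 7 -6 N
4 80/13 80/37 440/481 -1920/481 7 -7 W
5 32/13 160/53 -1232/689 384/689 8 -7 N
6 10 40/13 25/13 -90/13 8 -8 W
final 9 -8 N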